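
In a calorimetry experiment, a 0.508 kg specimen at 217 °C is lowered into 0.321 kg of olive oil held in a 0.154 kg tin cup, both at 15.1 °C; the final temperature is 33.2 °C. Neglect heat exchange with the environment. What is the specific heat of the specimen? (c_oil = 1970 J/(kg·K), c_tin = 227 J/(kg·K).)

Setting the total heat transfer to zero:
0.508×c×(33.2 − 217) + 0.321×1970×(33.2 − 15.1) + 0.154×227×(33.2 − 15.1) = 0
-93.37 c = -12079
c = -12079/-93.37 ≈ 129.4 J/(kg·K)

c ≈ 129 J/(kg·K)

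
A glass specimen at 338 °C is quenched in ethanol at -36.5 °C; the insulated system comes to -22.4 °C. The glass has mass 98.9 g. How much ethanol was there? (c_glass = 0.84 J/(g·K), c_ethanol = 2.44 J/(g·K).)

m ≈ 870 g

Let T be the final temperature. ΣQ_i = 0:
98.9·0.84·(-22.4 − 338) + m·2.44·(-22.4 − (-36.5)) = 0
34.4 m = 29941
m = 29941/34.4 ≈ 870.3 g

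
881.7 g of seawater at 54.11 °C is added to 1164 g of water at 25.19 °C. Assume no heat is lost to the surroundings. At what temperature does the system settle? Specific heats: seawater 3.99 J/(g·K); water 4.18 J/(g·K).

T_f ≈ 37.3 °C

T_f = Σ m_i c_i T_i / Σ m_i c_i:
T_f = (3518·54.11 + 4865.5·25.19) / (3518 + 4865.5)
    = 312921 / 8383.5 ≈ 37.33 °C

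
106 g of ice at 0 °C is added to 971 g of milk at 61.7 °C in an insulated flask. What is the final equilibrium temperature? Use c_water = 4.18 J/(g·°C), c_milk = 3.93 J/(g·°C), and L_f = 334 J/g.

T_f ≈ 47.0 °C

Heat gained plus heat lost sum to zero:
fusion: m_ice L_f = 106×334 = 35404; meltwater 0→T: 106×4.18×T = 443.08 T; milk: 3816(T − 61.7)
4259.1 T = 235449 − 35404 = 200045
T ≈ 46.97 °C — above 0 °C, consistent with complete melting.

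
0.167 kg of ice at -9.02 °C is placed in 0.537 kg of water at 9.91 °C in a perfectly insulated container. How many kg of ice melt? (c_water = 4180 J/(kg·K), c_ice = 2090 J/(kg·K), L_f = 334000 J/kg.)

m_melted ≈ 0.0572 kg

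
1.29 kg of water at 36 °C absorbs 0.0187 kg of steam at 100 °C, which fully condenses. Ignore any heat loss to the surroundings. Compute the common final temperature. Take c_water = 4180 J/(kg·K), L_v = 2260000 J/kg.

T_f ≈ 44.6 °C

Heat gained plus heat lost sum to zero:
condense steam: −0.0187×2260000 = −42262; condensate cools 100→T: 0.0187×4180×(T − 100) = 78.17(T − 100); original water: 5392.2(T − 36)
5470.4 T = 42262 + 7816.6 + 194119 = 244198
T ≈ 44.64 °C, under the boiling point, so the assumption holds.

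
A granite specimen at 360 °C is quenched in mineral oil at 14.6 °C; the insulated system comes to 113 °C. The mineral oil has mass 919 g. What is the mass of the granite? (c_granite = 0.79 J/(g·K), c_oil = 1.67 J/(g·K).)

Heat lost by the granite = heat gained by the oil:
m×0.79×(360 − 113) = 919×1.67×(113 − 14.6)
195.13 m = 151017  ⇒  m ≈ 773.9 g

m ≈ 774 g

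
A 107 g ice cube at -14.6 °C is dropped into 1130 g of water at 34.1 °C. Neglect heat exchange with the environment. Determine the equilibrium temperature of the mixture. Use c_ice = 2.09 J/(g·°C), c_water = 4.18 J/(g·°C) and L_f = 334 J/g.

T_f ≈ 23.6 °C

Sum of m c ΔT and latent-heat terms is zero:
warm ice to 0 °C: 107·2.09·(0 − (-14.6)) = 3265
  fusion: m_ice L_f = 107·334 = 35738
  warm the meltwater: 447.26 T
  water: 4723.4(T − 34.1)
5170.7 T = 161068 − 39003 = 122065
T ≈ 23.61 °C. Since T > 0 °C, the all-ice-melts assumption holds.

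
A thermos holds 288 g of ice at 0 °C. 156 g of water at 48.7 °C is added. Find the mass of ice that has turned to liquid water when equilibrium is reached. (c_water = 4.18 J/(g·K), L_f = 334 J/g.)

m_melted ≈ 95.1 g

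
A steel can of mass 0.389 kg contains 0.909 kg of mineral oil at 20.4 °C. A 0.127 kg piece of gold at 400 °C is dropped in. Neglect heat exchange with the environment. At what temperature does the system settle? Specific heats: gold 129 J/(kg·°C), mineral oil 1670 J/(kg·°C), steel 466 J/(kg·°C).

T_f ≈ 24.0 °C

With ΣQ=0 the equilibrium temperature is the m·c-weighted mean:
T_f = (16.38*400 + 1518*20.4 + 181.27*20.4) / (16.38 + 1518 + 181.27)
    = 41219 / 1715.7 ≈ 24.02 °C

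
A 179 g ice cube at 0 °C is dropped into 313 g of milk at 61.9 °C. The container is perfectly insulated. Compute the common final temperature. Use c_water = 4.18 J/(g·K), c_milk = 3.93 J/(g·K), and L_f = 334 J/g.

Heat gained plus heat lost sum to zero:
latent heat to melt: 179·334 = 59786; meltwater 0→T: 179·4.18·T = 748.22 T; milk: 1230.1(T − 61.9)
1978.3 T = 76143 − 59786 = 16357
T ≈ 8.27 °C (positive, so assuming full melt was valid).

T_f ≈ 8.3 °C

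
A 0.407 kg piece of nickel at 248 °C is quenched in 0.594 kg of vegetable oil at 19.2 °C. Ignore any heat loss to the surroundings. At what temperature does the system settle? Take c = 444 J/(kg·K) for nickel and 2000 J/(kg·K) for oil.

Heat gained plus heat lost sum to zero:
0.407·444·(T − 248) + 0.594·2000·(T − 19.2) = 0
180.71(T − 248) + 1188(T − 19.2) = 0
(180.71 + 1188) T = 180.71·248 + 1188·19.2
T ≈ 49.41 °C

T_f ≈ 49.4 °C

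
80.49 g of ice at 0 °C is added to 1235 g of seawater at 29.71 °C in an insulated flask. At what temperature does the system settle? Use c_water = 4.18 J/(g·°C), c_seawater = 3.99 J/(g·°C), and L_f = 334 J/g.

T_f ≈ 22.7 °C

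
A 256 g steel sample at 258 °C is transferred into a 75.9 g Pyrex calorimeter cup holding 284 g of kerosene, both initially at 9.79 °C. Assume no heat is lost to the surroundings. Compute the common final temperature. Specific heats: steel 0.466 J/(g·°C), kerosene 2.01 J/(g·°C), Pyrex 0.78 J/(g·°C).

T_f ≈ 49.3 °C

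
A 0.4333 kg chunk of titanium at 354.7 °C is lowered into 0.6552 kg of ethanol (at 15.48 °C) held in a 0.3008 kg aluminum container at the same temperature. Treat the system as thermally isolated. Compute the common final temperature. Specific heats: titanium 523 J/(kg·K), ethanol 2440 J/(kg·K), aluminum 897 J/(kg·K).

Heat gained plus heat lost sum to zero:
0.4333×523×(T − 354.7) + 0.6552×2440×(T − 15.48) + 0.3008×897×(T − 15.48) = 0
2095.1 T = 109305
T ≈ 52.17 °C

T_f ≈ 52.2 °C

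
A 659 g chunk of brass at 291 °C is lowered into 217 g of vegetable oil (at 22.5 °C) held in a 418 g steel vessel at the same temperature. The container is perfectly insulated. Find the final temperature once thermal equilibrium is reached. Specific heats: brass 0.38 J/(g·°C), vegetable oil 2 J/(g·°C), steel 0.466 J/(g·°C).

Heat gained plus heat lost sum to zero:
659×0.38×(T − 291) + 217×2×(T − 22.5) + 418×0.466×(T − 22.5) = 0
250.42(T − 291) + 434(T − 22.5) + 194.79(T − 22.5) = 0
(250.42 + 434 + 194.79) T = 250.42×291 + 434×22.5 + 194.79×22.5
T ≈ 98.98 °C

T_f ≈ 99.0 °C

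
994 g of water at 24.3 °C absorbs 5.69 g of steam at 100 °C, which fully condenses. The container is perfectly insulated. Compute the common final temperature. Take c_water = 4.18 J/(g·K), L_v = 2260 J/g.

Let T be the final temperature. ΣQ_i = 0:
condense steam: −5.69·2260 = −12859; condensed water 100 °C→T: 23.78(T − 100); water warms: 994·4.18·(T − 24.3) = 4154.9(T − 24.3)
4178.7 T = 12859 + 2378.4 + 100965 = 116202
T ≈ 27.81 °C — below 100 °C, confirming all the steam condensed.

T_f ≈ 27.8 °C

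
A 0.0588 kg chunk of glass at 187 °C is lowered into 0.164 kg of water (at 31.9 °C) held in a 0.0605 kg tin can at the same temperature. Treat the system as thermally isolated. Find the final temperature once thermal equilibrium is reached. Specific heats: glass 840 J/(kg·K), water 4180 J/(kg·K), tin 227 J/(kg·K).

T_f ≈ 42.1 °C

Setting the total heat transfer to zero:
0.0588·840·(T − 187) + 0.164·4180·(T − 31.9) + 0.0605·227·(T − 31.9) = 0
748.65 T = 31542
T ≈ 42.13 °C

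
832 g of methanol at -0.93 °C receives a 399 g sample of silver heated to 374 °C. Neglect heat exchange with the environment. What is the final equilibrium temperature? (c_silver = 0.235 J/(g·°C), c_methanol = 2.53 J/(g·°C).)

T_f ≈ 15.1 °C

Energy conservation, ΣQ = 0:
399*0.235*(T − 374) + 832*2.53*(T − (-0.93)) = 0
93.77(T − 374) + 2105(T − (-0.93)) = 0
2198.7 T = 33110
T = 33110/2198.7 ≈ 15.06 °C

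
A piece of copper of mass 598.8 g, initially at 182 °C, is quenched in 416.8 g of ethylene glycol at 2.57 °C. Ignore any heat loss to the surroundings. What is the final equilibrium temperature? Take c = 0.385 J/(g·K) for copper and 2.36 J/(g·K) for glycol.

With ΣQ=0 the equilibrium temperature is the m·c-weighted mean:
T_f = (230.54*182 + 983.65*2.57) / (230.54 + 983.65)
    = 44486 / 1214.2 ≈ 36.64 °C

T_f ≈ 36.6 °C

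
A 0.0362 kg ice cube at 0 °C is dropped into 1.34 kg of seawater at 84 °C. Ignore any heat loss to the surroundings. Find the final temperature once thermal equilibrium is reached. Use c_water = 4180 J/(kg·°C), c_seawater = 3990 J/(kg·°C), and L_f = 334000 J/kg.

T_f ≈ 79.5 °C

Setting the total heat transfer to zero:
latent heat to melt: 0.0362·334000 = 12091
  meltwater 0→T: 0.0362·4180·T = 151.32 T
  seawater cools: 1.34·3990·(T − 84) = 5346.6(T − 84)
5497.9 T = 449114 − 12091 = 437024
T ≈ 79.49 °C — above 0 °C, consistent with complete melting.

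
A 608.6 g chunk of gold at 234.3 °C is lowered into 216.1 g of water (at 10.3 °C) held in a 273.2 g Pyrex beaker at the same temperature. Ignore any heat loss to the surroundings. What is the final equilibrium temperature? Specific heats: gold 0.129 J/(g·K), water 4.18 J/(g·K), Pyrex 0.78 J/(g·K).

Net heat exchanged in the isolated system is zero:
608.6·0.129·(T − 234.3) + 216.1·4.18·(T − 10.3) + 273.2·0.78·(T − 10.3) = 0
78.51(T − 234.3) + 903.3(T − 10.3) + 213.1(T − 10.3) = 0
(78.51 + 903.3 + 213.1) T = 78.51·234.3 + 903.3·10.3 + 213.1·10.3
T ≈ 25.02 °C

T_f ≈ 25.0 °C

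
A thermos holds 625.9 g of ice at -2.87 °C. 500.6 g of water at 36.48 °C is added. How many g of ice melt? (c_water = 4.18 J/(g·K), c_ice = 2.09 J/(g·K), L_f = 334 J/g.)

m_melted ≈ 217 g

Water can give up m c ΔT = 500.6×4.18×36.48 = 76335 J before reaching 0 °C.
Warming the ice to 0 °C takes 625.9×2.09×2.87 = 3754.3 J, leaving 72580 J for melting.
To melt every bit of ice: 625.9×334 = 209051 J.
Since 72580 < 209051 J, not all the ice melts; equilibrium is at 0 °C.
Mass melted = 72580/334 ≈ 217.3 g.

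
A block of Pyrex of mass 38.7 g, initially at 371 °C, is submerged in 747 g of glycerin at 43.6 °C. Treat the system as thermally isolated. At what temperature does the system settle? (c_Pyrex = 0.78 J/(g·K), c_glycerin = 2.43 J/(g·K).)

T_f ≈ 49.0 °C

Heat lost by the Pyrex equals heat gained by the glycerin:
38.7*0.78*(371 − T) = 747*2.43*(T − 43.6)
30.19(371 − T) = 1815.2(T − 43.6)
1845.4 T = 90342  ⇒  T ≈ 48.96 °C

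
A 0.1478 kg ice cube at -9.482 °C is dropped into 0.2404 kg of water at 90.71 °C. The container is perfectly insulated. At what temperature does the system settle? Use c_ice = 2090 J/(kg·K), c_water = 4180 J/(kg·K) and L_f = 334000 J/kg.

T_f ≈ 23.9 °C

Setting the total heat transfer to zero:
ice -9.482→0 °C: 0.1478×2090×9.482 = 2929
  melt ice: 0.1478×334000 = 49365
  meltwater 0→T: 0.1478×4180×T = 617.8 T
  water cools: 0.2404×4180×(T − 90.71) = 1004.9(T − 90.71)
1622.7 T = 91152 − 52294 = 38858
T ≈ 23.95 °C (positive, so assuming full melt was valid).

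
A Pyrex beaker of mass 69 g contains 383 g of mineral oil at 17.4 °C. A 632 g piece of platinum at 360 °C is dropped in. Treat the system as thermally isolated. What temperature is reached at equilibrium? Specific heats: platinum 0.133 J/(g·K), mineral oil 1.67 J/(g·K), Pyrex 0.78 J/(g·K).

T_f ≈ 54.4 °C

T_f = Σ m_i c_i T_i / Σ m_i c_i:
T_f = (84.06×360 + 639.61×17.4 + 53.82×17.4) / (84.06 + 639.61 + 53.82)
    = 42326 / 777.49 ≈ 54.44 °C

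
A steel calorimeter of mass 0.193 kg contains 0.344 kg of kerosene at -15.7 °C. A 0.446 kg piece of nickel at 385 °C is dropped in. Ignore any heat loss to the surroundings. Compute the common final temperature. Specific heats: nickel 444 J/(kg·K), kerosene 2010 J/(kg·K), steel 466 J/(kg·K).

Net heat exchanged in the isolated system is zero:
0.446*444*(T − 385) + 0.344*2010*(T − (-15.7)) + 0.193*466*(T − (-15.7)) = 0
979.4 T = 63972
T ≈ 65.32 °C

T_f ≈ 65.3 °C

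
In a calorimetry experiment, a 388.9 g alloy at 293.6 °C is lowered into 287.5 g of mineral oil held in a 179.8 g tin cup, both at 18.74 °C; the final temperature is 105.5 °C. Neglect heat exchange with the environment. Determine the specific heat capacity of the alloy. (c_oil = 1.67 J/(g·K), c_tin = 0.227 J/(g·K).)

c ≈ 0.618 J/(g·K)

Taking heat into each body as positive, Σ m c ΔT = 0:
388.9×c×(105.5 − 293.6) + 287.5×1.67×(105.5 − 18.74) + 179.8×0.227×(105.5 − 18.74) = 0
-73152 c = -45197
c = -45197/-73152 ≈ 0.6178 J/(g·K)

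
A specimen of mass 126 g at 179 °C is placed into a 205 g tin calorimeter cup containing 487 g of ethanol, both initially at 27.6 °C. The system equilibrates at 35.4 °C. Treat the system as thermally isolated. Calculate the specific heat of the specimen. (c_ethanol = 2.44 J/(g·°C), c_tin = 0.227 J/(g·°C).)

Conservation of energy gives ΣQ = 0:
126×c×(35.4 − 179) + 487×2.44×(35.4 − 27.6) + 205×0.227×(35.4 − 27.6) = 0
-18094 c = -9631.6
c = -9631.6/-18094 ≈ 0.5323 J/(g·°C)

c ≈ 0.532 J/(g·°C)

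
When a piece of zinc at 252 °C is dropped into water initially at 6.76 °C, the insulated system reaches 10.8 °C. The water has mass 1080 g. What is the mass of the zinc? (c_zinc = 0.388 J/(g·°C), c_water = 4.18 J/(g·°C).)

m ≈ 195 g

Heat lost by the zinc = heat gained by the water:
m×0.388×(252 − 10.8) = 1080×4.18×(10.8 − 6.76)
93.59 m = 18238  ⇒  m ≈ 194.9 g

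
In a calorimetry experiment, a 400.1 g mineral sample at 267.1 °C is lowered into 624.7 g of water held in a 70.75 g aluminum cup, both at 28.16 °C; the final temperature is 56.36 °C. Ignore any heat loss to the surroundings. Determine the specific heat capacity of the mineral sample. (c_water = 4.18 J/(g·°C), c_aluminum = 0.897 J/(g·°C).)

c ≈ 0.895 J/(g·°C)

Energy conservation, ΣQ = 0:
400.1·c·(56.36 − 267.1) + 624.7·4.18·(56.36 − 28.16) + 70.75·0.897·(56.36 − 28.16) = 0
-84317 c = -75427
c = -75427/-84317 ≈ 0.8946 J/(g·°C)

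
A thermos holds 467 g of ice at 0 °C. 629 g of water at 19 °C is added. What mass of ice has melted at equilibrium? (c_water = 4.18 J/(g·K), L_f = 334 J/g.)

Water can give up m c ΔT = 629·4.18·19 = 49955 J before reaching 0 °C.
Fully melting the ice requires m_ice L_f = 467·334 = 155978 J.
That's not enough to melt it all — equilibrium is at 0 °C with ice remaining.
Mass melted = 49955/334 ≈ 149.6 g.

m_melted ≈ 150 g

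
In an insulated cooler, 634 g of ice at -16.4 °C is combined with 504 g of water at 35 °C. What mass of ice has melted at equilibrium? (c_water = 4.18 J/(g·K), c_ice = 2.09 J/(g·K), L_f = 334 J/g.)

Heat available from the water dropping to 0 °C: 504·4.18·35 = 73735 J.
Warming the ice to 0 °C takes 634·2.09·16.4 = 21731 J, leaving 52004 J for melting.
Fully melting the ice requires m_ice L_f = 634·334 = 211756 J.
That's not enough to melt it all — equilibrium is at 0 °C with ice remaining.
Mass melted = 52004/334 ≈ 155.7 g.

m_melted ≈ 156 g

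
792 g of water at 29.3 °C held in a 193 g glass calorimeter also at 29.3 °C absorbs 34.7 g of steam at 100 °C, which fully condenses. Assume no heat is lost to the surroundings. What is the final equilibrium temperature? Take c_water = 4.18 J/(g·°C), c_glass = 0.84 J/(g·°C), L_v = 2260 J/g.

Energy conservation, ΣQ = 0:
steam→water at 100 °C releases m L_v = 34.7·2260 = 78422; condensed water 100 °C→T: 145.05(T − 100); original water: 3310.6(T − 29.3); cup: 162.12(T − 29.3)
3617.7 T = 78422 + 14505 + 101750 = 194676
T ≈ 53.81 °C, under the boiling point, so the assumption holds.

T_f ≈ 53.8 °C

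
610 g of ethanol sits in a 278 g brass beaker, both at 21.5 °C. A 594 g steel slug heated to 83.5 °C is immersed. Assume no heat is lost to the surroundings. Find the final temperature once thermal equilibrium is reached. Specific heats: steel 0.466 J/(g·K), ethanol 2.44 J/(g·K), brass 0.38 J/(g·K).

T_f ≈ 30.7 °C

Taking heat into each body as positive, Σ m c ΔT = 0:
594×0.466×(T − 83.5) + 610×2.44×(T − 21.5) + 278×0.38×(T − 21.5) = 0
276.8(T − 83.5) + 1488.4(T − 21.5) + 105.64(T − 21.5) = 0
1870.8 T = 57385
T = 57385 / 1870.8 = 30.7 °C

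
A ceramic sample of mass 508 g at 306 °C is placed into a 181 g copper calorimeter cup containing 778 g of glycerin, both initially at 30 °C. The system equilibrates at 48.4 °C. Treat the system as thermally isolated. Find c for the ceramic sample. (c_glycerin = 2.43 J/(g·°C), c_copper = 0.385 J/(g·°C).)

c ≈ 0.276 J/(g·°C)

Let T be the final temperature. ΣQ_i = 0:
508·c·(48.4 − 306) + 778·2.43·(48.4 − 30) + 181·0.385·(48.4 − 30) = 0
-130861 c = -36068
c = -36068/-130861 ≈ 0.2756 J/(g·°C)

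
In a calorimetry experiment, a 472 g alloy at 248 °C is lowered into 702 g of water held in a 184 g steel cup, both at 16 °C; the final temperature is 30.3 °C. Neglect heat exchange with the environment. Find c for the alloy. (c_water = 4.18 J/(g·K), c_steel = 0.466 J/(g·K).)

c ≈ 0.42 J/(g·K)

Taking heat into each body as positive, Σ m c ΔT = 0:
472×c×(30.3 − 248) + 702×4.18×(30.3 − 16) + 184×0.466×(30.3 − 16) = 0
-102754 c = -43187
c = -43187/-102754 ≈ 0.4203 J/(g·K)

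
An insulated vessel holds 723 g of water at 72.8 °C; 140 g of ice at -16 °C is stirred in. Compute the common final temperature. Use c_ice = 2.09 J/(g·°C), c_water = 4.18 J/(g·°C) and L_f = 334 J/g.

T_f ≈ 46.7 °C

Sum of m c ΔT and latent-heat terms is zero:
ice -16→0 °C: 140·2.09·16 = 4681.6; latent heat to melt: 140·334 = 46760; meltwater 0→T: 140·4.18·T = 585.2 T; water cools: 723·4.18·(T − 72.8) = 3022.1(T − 72.8)
3607.3 T = 220012 − 51442 = 168570
T ≈ 46.73 °C (positive, so assuming full melt was valid).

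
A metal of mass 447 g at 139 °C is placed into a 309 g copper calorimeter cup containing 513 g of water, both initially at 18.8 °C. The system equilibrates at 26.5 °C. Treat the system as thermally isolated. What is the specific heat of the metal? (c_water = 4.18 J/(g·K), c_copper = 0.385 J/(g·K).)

c ≈ 0.347 J/(g·K)

Setting the total heat transfer to zero:
447·c·(26.5 − 139) + 513·4.18·(26.5 − 18.8) + 309·0.385·(26.5 − 18.8) = 0
-50288 c = -17427
c = -17427/-50288 ≈ 0.3466 J/(g·K)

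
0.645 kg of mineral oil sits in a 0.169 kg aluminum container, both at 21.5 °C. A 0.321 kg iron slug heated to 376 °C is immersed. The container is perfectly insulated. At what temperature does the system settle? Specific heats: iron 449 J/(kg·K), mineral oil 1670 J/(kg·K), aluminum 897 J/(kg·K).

T_f ≈ 58.7 °C

Heat gained plus heat lost sum to zero:
0.321*449*(T − 376) + 0.645*1670*(T − 21.5) + 0.169*897*(T − 21.5) = 0
144.13(T − 376) + 1077.2(T − 21.5) + 151.59(T − 21.5) = 0
(144.13 + 1077.2 + 151.59) T = 144.13*376 + 1077.2*21.5 + 151.59*21.5
T = 80610/1372.9 ≈ 58.72 °C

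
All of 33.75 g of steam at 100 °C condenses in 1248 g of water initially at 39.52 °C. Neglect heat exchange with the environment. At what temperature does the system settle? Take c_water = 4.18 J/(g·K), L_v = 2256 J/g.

T_f ≈ 55.3 °C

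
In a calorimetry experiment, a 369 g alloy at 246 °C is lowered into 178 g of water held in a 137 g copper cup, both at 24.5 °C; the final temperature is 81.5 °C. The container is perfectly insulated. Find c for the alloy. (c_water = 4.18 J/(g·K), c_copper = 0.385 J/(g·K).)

Conservation of energy gives ΣQ = 0:
369×c×(81.5 − 246) + 178×4.18×(81.5 − 24.5) + 137×0.385×(81.5 − 24.5) = 0
-60700 c = -45417
c = -45417/-60700 ≈ 0.7482 J/(g·K)

c ≈ 0.748 J/(g·K)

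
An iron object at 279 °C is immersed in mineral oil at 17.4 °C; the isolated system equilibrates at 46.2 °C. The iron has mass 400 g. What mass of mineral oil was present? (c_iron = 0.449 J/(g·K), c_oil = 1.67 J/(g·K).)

m ≈ 869 g

Net heat exchanged in the isolated system is zero:
400×0.449×(46.2 − 279) + m×1.67×(46.2 − 17.4) = 0
48.1 m = 41811
m = 41811/48.1 ≈ 869.3 g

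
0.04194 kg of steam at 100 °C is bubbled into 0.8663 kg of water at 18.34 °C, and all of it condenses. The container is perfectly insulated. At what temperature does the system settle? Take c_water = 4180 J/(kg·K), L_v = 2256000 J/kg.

T_f ≈ 47.0 °C

Energy conservation, ΣQ = 0:
latent heat released on condensation: 0.04194×2256000 = 94617
  condensate cools 100→T: 0.04194×4180×(T − 100) = 175.31(T − 100)
  water warms: 0.8663×4180×(T − 18.34) = 3621.1(T − 18.34)
3796.4 T = 94617 + 17531 + 66412 = 178559
T ≈ 47.03 °C — below 100 °C, confirming all the steam condensed.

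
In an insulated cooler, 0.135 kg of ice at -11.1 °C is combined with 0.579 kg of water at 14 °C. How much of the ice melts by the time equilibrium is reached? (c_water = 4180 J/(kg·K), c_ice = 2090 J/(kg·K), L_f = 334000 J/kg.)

Cooling the water to 0 °C releases 0.579×4180×14 = 33883 J.
Warming the ice to 0 °C takes 0.135×2090×11.1 = 3131.9 J, leaving 30751 J for melting.
Melting all 0.135 kg of ice would need 0.135×334000 = 45090 J.
That's not enough to melt it all — equilibrium is at 0 °C with ice remaining.
Mass melted = 30751/334000 ≈ 0.09207 kg.

m_melted ≈ 0.0921 kg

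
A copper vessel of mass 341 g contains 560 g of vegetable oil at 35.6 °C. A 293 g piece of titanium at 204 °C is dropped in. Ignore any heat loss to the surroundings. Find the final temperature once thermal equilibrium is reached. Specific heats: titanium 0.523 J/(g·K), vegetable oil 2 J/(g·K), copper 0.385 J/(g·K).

Setting the total heat transfer to zero:
293×0.523×(T − 204) + 560×2×(T − 35.6) + 341×0.385×(T − 35.6) = 0
1404.5 T = 75807
T = 75807 / 1404.5 = 54 °C

T_f ≈ 54.0 °C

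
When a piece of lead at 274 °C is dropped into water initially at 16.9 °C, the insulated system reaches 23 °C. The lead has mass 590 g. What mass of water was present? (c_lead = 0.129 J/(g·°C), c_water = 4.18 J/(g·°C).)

m ≈ 749 g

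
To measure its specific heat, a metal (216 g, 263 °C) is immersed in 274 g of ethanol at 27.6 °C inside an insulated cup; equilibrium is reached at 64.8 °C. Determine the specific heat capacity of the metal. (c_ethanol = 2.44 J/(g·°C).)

c ≈ 0.581 J/(g·°C)

m_s c (T_s − T_f) = m_ethanol c_ethanol (T_f − T_0):
216·c·(263 − 64.8) = 274·2.44·(64.8 − 27.6)
42811 c = 24870  ⇒  c ≈ 0.5809 J/(g·°C)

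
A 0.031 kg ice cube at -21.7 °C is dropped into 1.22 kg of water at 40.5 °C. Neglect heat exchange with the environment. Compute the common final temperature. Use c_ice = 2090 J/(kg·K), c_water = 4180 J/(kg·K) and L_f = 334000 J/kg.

T_f ≈ 37.2 °C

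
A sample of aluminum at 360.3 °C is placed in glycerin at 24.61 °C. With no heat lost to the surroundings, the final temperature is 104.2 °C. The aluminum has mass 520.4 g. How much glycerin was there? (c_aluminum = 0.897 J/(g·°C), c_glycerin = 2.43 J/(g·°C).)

m ≈ 618 g

Conservation of energy gives ΣQ = 0:
520.4·0.897·(104.2 − 360.3) + m·2.43·(104.2 − 24.61) = 0
193.4 m = 119547
m = 119547/193.4 ≈ 618.1 g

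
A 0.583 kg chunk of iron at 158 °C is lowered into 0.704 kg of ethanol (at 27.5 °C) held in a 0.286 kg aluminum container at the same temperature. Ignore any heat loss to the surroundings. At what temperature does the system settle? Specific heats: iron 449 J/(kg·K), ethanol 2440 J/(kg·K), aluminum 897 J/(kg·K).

T_f ≈ 42.8 °C

Energy conservation, ΣQ = 0:
0.583×449×(T − 158) + 0.704×2440×(T − 27.5) + 0.286×897×(T − 27.5) = 0
(261.77 + 1717.8 + 256.54) T = 261.77×158 + 1717.8×27.5 + 256.54×27.5
T ≈ 42.78 °C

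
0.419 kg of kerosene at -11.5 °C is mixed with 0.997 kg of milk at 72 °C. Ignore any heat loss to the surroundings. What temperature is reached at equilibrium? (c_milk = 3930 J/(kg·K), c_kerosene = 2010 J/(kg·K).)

T_f ≈ 57.2 °C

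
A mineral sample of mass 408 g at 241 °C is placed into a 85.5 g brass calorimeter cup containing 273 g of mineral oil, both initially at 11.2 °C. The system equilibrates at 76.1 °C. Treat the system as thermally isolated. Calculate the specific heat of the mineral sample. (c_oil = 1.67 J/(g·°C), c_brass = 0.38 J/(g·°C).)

Taking heat into each body as positive, Σ m c ΔT = 0:
408·c·(76.1 − 241) + 273·1.67·(76.1 − 11.2) + 85.5·0.38·(76.1 − 11.2) = 0
-67279 c = -31697
c = -31697/-67279 ≈ 0.4711 J/(g·°C)

c ≈ 0.471 J/(g·°C)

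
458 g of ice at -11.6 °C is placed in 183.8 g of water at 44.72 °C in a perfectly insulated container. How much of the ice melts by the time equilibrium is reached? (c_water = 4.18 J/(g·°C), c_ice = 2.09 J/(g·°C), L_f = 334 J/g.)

m_melted ≈ 69.6 g

Heat available from the water dropping to 0 °C: 183.8·4.18·44.72 = 34358 J.
Of that, 458·2.09·11.6 = 11104 J goes to bring the ice to 0 °C, leaving 23254 J.
Melting all 458 g of ice would need 458·334 = 152972 J.
That's not enough to melt it all — equilibrium is at 0 °C with ice remaining.
m_melted·334 = 23254  ⇒  m_melted ≈ 69.62 g.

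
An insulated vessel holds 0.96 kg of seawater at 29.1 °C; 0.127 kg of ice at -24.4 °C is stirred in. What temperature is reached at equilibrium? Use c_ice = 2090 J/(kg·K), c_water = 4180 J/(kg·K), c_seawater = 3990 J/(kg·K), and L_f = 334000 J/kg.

T_f ≈ 14.3 °C

Setting the total heat transfer to zero:
ice -24.4→0 °C: 0.127×2090×24.4 = 6476.5
  latent heat to melt: 0.127×334000 = 42418
  warm the meltwater: 530.86 T
  seawater cools: 0.96×3990×(T − 29.1) = 3830.4(T − 29.1)
4361.3 T = 111465 − 48894 = 62570
T ≈ 14.35 °C — above 0 °C, consistent with complete melting.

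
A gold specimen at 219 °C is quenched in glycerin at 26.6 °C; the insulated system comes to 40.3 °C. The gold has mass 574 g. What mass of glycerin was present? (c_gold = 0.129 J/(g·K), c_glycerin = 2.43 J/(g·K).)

Heat lost by the gold = heat gained by the glycerin:
574×0.129×(219 − 40.3) = m×2.43×(40.3 − 26.6)
33.29 m = 13232  ⇒  m ≈ 397.5 g

m ≈ 397 g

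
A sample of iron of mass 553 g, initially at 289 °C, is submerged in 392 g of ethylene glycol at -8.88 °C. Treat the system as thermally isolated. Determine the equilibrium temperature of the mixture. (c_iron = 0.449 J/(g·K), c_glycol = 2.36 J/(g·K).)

T_f ≈ 54.2 °C

|Q_iron| = |Q_glycol|:
553*0.449*(289 − T) = 392*2.36*(T − (-8.88))
248.3(289 − T) = 925.12(T − (-8.88))
1173.4 T = 63543  ⇒  T ≈ 54.15 °C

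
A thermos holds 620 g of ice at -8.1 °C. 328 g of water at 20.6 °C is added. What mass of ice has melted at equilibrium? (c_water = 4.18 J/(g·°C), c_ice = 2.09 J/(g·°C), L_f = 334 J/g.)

m_melted ≈ 53.1 g

Heat available from the water dropping to 0 °C: 328·4.18·20.6 = 28243 J.
Warming the ice to 0 °C takes 620·2.09·8.1 = 10496 J, leaving 17747 J for melting.
Fully melting the ice requires m_ice L_f = 620·334 = 207080 J.
17747 J < 207080 J, so only part of the ice melts and the system sits at 0 °C.
m_melted·334 = 17747  ⇒  m_melted ≈ 53.14 g.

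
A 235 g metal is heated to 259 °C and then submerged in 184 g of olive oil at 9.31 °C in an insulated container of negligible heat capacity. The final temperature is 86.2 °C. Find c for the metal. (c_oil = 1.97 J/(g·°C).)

c ≈ 0.686 J/(g·°C)

Let T be the final temperature. ΣQ_i = 0:
235·c·(86.2 − 259) + 184·1.97·(86.2 − 9.31) = 0
-40608 c = -27871
c = -27871/-40608 ≈ 0.6863 J/(g·°C)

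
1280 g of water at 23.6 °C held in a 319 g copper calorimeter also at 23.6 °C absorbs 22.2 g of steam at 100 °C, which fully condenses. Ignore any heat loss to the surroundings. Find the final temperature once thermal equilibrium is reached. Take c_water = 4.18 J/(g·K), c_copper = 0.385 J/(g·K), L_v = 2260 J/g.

T_f ≈ 33.9 °C

Heat gained plus heat lost sum to zero:
steam→water at 100 °C releases m L_v = 22.2·2260 = 50172; condensate cools 100→T: 22.2·4.18·(T − 100) = 92.8(T − 100); original water: 5350.4(T − 23.6); cup: 122.81(T − 23.6)
5566 T = 50172 + 9279.6 + 129168 = 188619
T ≈ 33.89 °C — below 100 °C, confirming all the steam condensed.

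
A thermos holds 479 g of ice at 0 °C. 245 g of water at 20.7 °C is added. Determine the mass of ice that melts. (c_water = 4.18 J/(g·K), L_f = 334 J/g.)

Heat available from the water dropping to 0 °C: 245·4.18·20.7 = 21199 J.
Fully melting the ice requires m_ice L_f = 479·334 = 159986 J.
21199 J < 159986 J, so only part of the ice melts and the system sits at 0 °C.
Mass melted = 21199/334 ≈ 63.47 g.

m_melted ≈ 63.5 g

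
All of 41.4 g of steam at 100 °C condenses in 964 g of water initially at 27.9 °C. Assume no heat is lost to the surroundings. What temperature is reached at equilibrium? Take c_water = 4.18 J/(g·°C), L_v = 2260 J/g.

Conservation of energy gives ΣQ = 0:
steam→water at 100 °C releases m L_v = 41.4×2260 = 93564; condensed water 100 °C→T: 173.05(T − 100); water warms: 964×4.18×(T − 27.9) = 4029.5(T − 27.9)
4202.6 T = 93564 + 17305 + 112424 = 223293
T ≈ 53.13 °C — below 100 °C, confirming all the steam condensed.

T_f ≈ 53.1 °C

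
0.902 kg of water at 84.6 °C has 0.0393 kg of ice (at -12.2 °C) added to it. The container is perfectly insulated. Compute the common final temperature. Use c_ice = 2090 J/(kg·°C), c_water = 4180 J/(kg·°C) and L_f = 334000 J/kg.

Conservation of energy gives ΣQ = 0:
warm ice to 0 °C: 0.0393·2090·(0 − (-12.2)) = 1002.1; latent heat to melt: 0.0393·334000 = 13126; meltwater 0→T: 0.0393·4180·T = 164.27 T; water: 3770.4(T − 84.6)
3934.6 T = 318972 − 14128 = 304844
T ≈ 77.48 °C (positive, so assuming full melt was valid).

T_f ≈ 77.5 °C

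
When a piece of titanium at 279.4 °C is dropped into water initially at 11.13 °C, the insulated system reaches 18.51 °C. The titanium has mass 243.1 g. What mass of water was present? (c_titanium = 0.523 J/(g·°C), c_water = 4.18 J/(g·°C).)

Let T be the final temperature. ΣQ_i = 0:
243.1·0.523·(18.51 − 279.4) + m·4.18·(18.51 − 11.13) = 0
30.85 m = 33170
m = 33170/30.85 ≈ 1075 g

m ≈ 1080 g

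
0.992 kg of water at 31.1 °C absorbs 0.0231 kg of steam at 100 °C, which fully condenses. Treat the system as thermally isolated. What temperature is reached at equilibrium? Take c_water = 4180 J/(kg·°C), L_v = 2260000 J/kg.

Net heat exchanged in the isolated system is zero:
condense steam: −0.0231·2260000 = −52206
  condensed water 100 °C→T: 96.56(T − 100)
  water warms: 0.992·4180·(T − 31.1) = 4146.6(T − 31.1)
4243.1 T = 52206 + 9655.8 + 128958 = 190820
T ≈ 44.97 °C, under the boiling point, so the assumption holds.

T_f ≈ 45.0 °C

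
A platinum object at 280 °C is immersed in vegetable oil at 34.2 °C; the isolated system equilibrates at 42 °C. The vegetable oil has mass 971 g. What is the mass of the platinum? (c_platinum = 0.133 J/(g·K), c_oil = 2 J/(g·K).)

Heat lost by the platinum = heat gained by the oil:
m·0.133·(280 − 42) = 971·2·(42 − 34.2)
31.65 m = 15148  ⇒  m ≈ 478.5 g

m ≈ 479 g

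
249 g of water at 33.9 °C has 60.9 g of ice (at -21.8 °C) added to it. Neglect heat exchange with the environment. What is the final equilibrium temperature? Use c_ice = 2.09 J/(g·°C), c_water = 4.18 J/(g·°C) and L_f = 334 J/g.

T_f ≈ 9.4 °C

Net heat exchanged in the isolated system is zero:
ice -21.8→0 °C: 60.9×2.09×21.8 = 2774.7
  latent heat to melt: 60.9×334 = 20341
  meltwater 0→T: 60.9×4.18×T = 254.56 T
  water cools: 249×4.18×(T − 33.9) = 1040.8(T − 33.9)
1295.4 T = 35284 − 23115 = 12168
T ≈ 9.39 °C. Since T > 0 °C, the all-ice-melts assumption holds.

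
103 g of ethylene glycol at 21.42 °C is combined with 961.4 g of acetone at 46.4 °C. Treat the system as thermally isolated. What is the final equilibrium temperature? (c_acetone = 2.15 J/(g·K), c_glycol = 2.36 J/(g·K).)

T_f ≈ 43.8 °C

Heat lost by the acetone equals heat gained by the glycol:
961.4·2.15·(46.4 − T) = 103·2.36·(T − 21.42)
2067(46.4 − T) = 243.08(T − 21.42)
2310.1 T = 101116  ⇒  T ≈ 43.77 °C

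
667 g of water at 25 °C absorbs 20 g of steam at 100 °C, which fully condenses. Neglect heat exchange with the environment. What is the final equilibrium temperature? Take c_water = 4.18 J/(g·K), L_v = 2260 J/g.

Net heat exchanged in the isolated system is zero:
condense steam: −20·2260 = −45200
  condensate cools 100→T: 20·4.18·(T − 100) = 83.6(T − 100)
  original water: 2788.1(T − 25)
2871.7 T = 45200 + 8360 + 69702 = 123262
T ≈ 42.92 °C (< 100 °C, so full condensation is consistent).

T_f ≈ 42.9 °C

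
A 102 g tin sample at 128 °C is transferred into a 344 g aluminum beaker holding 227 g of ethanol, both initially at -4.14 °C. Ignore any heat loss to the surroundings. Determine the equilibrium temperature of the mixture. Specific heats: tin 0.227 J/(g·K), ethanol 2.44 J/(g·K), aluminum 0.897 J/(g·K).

T_f ≈ -0.7 °C

Setting the total heat transfer to zero:
102×0.227×(T − 128) + 227×2.44×(T − (-4.14)) + 344×0.897×(T − (-4.14)) = 0
(23.15 + 553.88 + 308.57) T = 23.15×128 + 553.88×(-4.14) + 308.57×(-4.14)
T = -606.82/885.6 ≈ -0.69 °C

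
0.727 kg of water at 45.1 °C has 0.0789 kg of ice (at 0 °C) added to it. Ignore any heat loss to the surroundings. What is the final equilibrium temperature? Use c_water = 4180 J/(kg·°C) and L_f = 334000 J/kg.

T_f ≈ 32.9 °C

Energy conservation, ΣQ = 0:
melt ice: 0.0789·334000 = 26353
  meltwater 0→T: 0.0789·4180·T = 329.8 T
  water: 3038.9(T − 45.1)
3368.7 T = 137053 − 26353 = 110700
T ≈ 32.86 °C (positive, so assuming full melt was valid).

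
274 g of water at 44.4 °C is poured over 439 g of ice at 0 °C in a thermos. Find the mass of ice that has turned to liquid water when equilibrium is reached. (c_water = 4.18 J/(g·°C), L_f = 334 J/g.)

m_melted ≈ 152 g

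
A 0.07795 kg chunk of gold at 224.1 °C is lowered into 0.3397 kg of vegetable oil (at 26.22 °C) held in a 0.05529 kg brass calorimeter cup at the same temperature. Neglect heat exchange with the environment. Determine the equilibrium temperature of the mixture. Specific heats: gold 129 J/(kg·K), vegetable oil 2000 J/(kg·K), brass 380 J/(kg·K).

T_f ≈ 29.0 °C

Heat gained plus heat lost sum to zero:
0.07795×129×(T − 224.1) + 0.3397×2000×(T − 26.22) + 0.05529×380×(T − 26.22) = 0
10.06(T − 224.1) + 679.4(T − 26.22) + 21.01(T − 26.22) = 0
710.47 T = 20618
T = 20618/710.47 ≈ 29.02 °C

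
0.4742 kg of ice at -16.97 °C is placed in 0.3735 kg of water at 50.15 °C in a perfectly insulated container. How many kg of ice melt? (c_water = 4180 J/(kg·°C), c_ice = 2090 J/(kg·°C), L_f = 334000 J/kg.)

m_melted ≈ 0.184 kg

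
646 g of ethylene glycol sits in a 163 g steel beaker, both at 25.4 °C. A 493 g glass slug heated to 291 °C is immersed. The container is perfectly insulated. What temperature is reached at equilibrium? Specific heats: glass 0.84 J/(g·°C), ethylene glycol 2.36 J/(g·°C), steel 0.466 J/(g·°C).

Net heat exchanged in the isolated system is zero:
493·0.84·(T − 291) + 646·2.36·(T − 25.4) + 163·0.466·(T − 25.4) = 0
(414.12 + 1524.6 + 75.96) T = 414.12·291 + 1524.6·25.4 + 75.96·25.4
T = 161162 / 2014.6 = 80 °C

T_f ≈ 80.0 °C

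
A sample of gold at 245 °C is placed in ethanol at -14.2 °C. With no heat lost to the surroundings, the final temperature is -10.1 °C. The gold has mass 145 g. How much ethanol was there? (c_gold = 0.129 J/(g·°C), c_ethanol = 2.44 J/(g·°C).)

Let T be the final temperature. ΣQ_i = 0:
145·0.129·(-10.1 − 245) + m·2.44·(-10.1 − (-14.2)) = 0
10 m = 4771.6
m = 4771.6/10 ≈ 477 g

m ≈ 477 g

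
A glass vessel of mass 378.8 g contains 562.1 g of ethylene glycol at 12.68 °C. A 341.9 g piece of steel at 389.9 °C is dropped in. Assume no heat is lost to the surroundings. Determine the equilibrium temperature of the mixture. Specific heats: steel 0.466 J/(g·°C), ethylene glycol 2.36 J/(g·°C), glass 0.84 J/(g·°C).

Heat gained plus heat lost sum to zero:
341.9·0.466·(T − 389.9) + 562.1·2.36·(T − 12.68) + 378.8·0.84·(T − 12.68) = 0
1804.1 T = 82976
T ≈ 45.99 °C

T_f ≈ 46.0 °C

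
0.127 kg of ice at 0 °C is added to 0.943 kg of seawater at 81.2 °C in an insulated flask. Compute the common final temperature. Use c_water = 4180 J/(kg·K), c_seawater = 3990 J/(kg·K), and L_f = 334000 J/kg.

T_f ≈ 61.3 °C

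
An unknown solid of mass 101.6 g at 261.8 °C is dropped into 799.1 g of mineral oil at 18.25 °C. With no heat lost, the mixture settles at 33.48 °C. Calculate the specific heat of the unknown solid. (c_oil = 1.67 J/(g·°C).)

Setting the total heat transfer to zero:
101.6·c·(33.48 − 261.8) + 799.1·1.67·(33.48 − 18.25) = 0
-23197 c = -20324
c = -20324/-23197 ≈ 0.8762 J/(g·°C)

c ≈ 0.876 J/(g·°C)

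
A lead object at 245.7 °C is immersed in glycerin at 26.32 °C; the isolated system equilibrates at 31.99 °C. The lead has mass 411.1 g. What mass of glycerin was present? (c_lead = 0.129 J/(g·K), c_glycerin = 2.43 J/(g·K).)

|Q_lead| = |Q_glycerin|:
411.1·0.129·(245.7 − 31.99) = m·2.43·(31.99 − 26.32)
13.78 m = 11333  ⇒  m ≈ 822.6 g

m ≈ 823 g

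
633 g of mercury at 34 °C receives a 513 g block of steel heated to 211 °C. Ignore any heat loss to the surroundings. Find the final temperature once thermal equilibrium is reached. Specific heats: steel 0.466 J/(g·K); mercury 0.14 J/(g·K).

Net heat exchanged in the isolated system is zero:
513*0.466*(T − 211) + 633*0.14*(T − 34) = 0
(239.06 + 88.62) T = 239.06*211 + 88.62*34
T ≈ 163.13 °C

T_f ≈ 163.1 °C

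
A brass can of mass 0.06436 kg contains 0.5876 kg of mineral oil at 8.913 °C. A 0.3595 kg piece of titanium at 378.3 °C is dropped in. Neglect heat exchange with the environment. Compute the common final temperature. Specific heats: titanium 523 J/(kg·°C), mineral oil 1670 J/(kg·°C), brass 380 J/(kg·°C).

Let T be the final temperature. ΣQ_i = 0:
0.3595×523×(T − 378.3) + 0.5876×1670×(T − 8.913) + 0.06436×380×(T − 8.913) = 0
1193.8 T = 80092
T = 80092 / 1193.8 = 67.1 °C

T_f ≈ 67.1 °C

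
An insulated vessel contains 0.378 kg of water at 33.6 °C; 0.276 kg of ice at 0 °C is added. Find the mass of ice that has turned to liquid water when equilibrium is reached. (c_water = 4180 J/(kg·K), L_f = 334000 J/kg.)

Water can give up m c ΔT = 0.378·4180·33.6 = 53089 J before reaching 0 °C.
Melting all 0.276 kg of ice would need 0.276·334000 = 92184 J.
That's not enough to melt it all — equilibrium is at 0 °C with ice remaining.
Mass melted = 53089/334000 ≈ 0.159 kg.

m_melted ≈ 0.159 kg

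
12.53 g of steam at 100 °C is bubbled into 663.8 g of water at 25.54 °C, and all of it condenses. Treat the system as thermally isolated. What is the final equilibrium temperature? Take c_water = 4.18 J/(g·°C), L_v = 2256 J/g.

Sum of m c ΔT and latent-heat terms is zero:
condense steam: −12.53×2256 = −28268; condensed water 100 °C→T: 52.38(T − 100); original water: 2774.7(T − 25.54)
2827.1 T = 28268 + 5237.5 + 70865 = 104371
T ≈ 36.92 °C (< 100 °C, so full condensation is consistent).

T_f ≈ 36.9 °C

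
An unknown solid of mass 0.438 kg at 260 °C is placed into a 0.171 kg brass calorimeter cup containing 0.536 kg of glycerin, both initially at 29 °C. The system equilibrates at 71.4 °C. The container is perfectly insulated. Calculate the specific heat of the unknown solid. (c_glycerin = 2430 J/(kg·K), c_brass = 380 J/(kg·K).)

c ≈ 702 J/(kg·K)

Net heat exchanged in the isolated system is zero:
0.438×c×(71.4 − 260) + 0.536×2430×(71.4 − 29) + 0.171×380×(71.4 − 29) = 0
-82.61 c = -57980
c = -57980/-82.61 ≈ 701.9 J/(kg·K)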